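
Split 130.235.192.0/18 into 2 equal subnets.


New prefix = 18 + 1 = 19
Each subnet has 8192 addresses
  130.235.192.0/19
  130.235.224.0/19
Subnets: 130.235.192.0/19, 130.235.224.0/19


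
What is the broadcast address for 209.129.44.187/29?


Network: 209.129.44.184/29
Host bits = 3
Set all host bits to 1:
Broadcast: 209.129.44.191


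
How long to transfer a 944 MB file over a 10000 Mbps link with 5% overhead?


Effective throughput = 10000 * (1 - 5/100) = 9500 Mbps
File size in Mb = 944 * 8 = 7552 Mb
Time = 7552 / 9500
Time = 0.7949 seconds


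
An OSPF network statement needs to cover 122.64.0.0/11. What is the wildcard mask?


Subnet mask: 255.224.0.0
Wildcard = 255.255.255.255 - subnet mask
255 - 255 = 0
255 - 224 = 31
255 - 0 = 255
255 - 0 = 255
Wildcard: 0.31.255.255


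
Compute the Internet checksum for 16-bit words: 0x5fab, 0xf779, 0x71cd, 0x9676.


Sum all words (with carry folding):
+ 0x5fab = 0x5fab
+ 0xf779 = 0x5725
+ 0x71cd = 0xc8f2
+ 0x9676 = 0x5f69
One's complement: ~0x5f69
Checksum = 0xa096


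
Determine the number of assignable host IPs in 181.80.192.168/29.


Host bits = 32 - 29 = 3
Total addresses = 2^3 = 8
Usable = total - 2 (network and broadcast)
Usable hosts: 6


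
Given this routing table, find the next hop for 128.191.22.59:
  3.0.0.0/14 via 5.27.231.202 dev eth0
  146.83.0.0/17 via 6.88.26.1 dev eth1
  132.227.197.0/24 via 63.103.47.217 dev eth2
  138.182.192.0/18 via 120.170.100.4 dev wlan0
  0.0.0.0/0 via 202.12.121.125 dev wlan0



Longest prefix match for 128.191.22.59:
  /14 3.0.0.0: no
  /17 146.83.0.0: no
  /24 132.227.197.0: no
  /18 138.182.192.0: no
  /0 0.0.0.0: MATCH
Selected: next-hop 202.12.121.125 via wlan0 (matched /0)


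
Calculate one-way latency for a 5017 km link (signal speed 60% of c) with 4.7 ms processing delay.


Speed = 0.6 * 3e5 km/s = 180000 km/s
Propagation delay = 5017 / 180000 = 0.0279 s = 27.8722 ms
Processing delay = 4.7 ms
Total one-way latency = 32.5722 ms


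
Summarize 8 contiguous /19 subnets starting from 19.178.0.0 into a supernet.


Original prefix: /19
Number of subnets: 8 = 2^3
New prefix = 19 - 3 = 16
Supernet: 19.178.0.0/16


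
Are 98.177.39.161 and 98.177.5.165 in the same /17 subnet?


Mask: 255.255.128.0
98.177.39.161 AND mask = 98.177.0.0
98.177.5.165 AND mask = 98.177.0.0
Yes, same subnet (98.177.0.0)


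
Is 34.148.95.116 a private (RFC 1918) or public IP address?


RFC 1918 private ranges:
  10.0.0.0/8 (10.0.0.0 - 10.255.255.255)
  172.16.0.0/12 (172.16.0.0 - 172.31.255.255)
  192.168.0.0/16 (192.168.0.0 - 192.168.255.255)
Public (not in any RFC 1918 range)


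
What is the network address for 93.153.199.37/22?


IP:   01011101.10011001.11000111.00100101
Mask: 11111111.11111111.11111100.00000000
AND operation:
Net:  01011101.10011001.11000100.00000000
Network: 93.153.196.0/22


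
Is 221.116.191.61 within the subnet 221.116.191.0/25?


Subnet network: 221.116.191.0
Test IP AND mask: 221.116.191.0
Yes, 221.116.191.61 is in 221.116.191.0/25


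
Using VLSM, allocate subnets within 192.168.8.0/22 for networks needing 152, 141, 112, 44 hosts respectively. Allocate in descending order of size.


152 hosts -> /24 (254 usable): 192.168.8.0/24
141 hosts -> /24 (254 usable): 192.168.9.0/24
112 hosts -> /25 (126 usable): 192.168.10.0/25
44 hosts -> /26 (62 usable): 192.168.10.128/26
Allocation: 192.168.8.0/24 (152 hosts, 254 usable); 192.168.9.0/24 (141 hosts, 254 usable); 192.168.10.0/25 (112 hosts, 126 usable); 192.168.10.128/26 (44 hosts, 62 usable)


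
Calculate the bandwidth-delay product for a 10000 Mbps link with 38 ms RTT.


BDP = bandwidth * RTT
= 10000 Mbps * 38 ms
= 10000 * 1e6 * 38 / 1000 bits
= 380000000 bits
= 47500000 bytes
= 46386.7188 KB
BDP = 380000000 bits (47500000 bytes)


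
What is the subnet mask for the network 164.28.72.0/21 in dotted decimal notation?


/21 means 21 network bits, 11 host bits
Binary: 11111111111111111111100000000000
Mask: 255.255.248.0


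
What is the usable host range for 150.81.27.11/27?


Network: 150.81.27.0
Broadcast: 150.81.27.31
First usable = network + 1
Last usable = broadcast - 1
Range: 150.81.27.1 to 150.81.27.30


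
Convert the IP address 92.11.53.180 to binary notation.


92 = 01011100
11 = 00001011
53 = 00110101
180 = 10110100
Binary: 01011100.00001011.00110101.10110100


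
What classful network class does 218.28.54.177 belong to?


First octet: 218
Binary: 11011010
110xxxxx -> Class C (192-223)
Class C, default mask 255.255.255.0 (/24)


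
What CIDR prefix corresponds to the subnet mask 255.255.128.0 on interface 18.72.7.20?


Binary: 11111111.11111111.10000000.00000000
Count leading 1s
Prefix: /17


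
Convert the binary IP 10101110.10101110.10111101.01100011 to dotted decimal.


10101110 = 174
10101110 = 174
10111101 = 189
01100011 = 99
IP: 174.174.189.99


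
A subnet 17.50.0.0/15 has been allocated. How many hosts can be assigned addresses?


Host bits = 32 - 15 = 17
Total addresses = 2^17 = 131072
Usable = total - 2 (network and broadcast)
Usable hosts: 131070


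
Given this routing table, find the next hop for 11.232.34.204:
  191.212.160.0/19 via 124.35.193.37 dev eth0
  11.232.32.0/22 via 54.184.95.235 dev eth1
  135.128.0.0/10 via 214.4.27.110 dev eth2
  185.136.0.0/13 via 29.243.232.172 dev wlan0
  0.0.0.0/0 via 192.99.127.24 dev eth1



Longest prefix match for 11.232.34.204:
  /19 191.212.160.0: no
  /22 11.232.32.0: MATCH
  /10 135.128.0.0: no
  /13 185.136.0.0: no
  /0 0.0.0.0: MATCH
Selected: next-hop 54.184.95.235 via eth1 (matched /22)


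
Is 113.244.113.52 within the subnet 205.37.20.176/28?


Subnet network: 205.37.20.176
Test IP AND mask: 113.244.113.48
No, 113.244.113.52 is not in 205.37.20.176/28


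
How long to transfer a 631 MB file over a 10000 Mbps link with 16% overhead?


Effective throughput = 10000 * (1 - 16/100) = 8400 Mbps
File size in Mb = 631 * 8 = 5048 Mb
Time = 5048 / 8400
Time = 0.601 seconds


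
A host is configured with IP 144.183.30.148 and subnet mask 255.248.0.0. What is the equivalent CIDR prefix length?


Binary: 11111111.11111000.00000000.00000000
Count leading 1s
Prefix: /13


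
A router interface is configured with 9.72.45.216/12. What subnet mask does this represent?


/12 means 12 network bits, 20 host bits
Binary: 11111111111100000000000000000000
Mask: 255.240.0.0


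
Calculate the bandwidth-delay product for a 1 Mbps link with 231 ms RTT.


BDP = bandwidth * RTT
= 1 Mbps * 231 ms
= 1 * 1e6 * 231 / 1000 bits
= 231000 bits
= 28875 bytes
= 28.1982 KB
BDP = 231000 bits (28875 bytes)


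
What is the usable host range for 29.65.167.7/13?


Network: 29.64.0.0
Broadcast: 29.71.255.255
First usable = network + 1
Last usable = broadcast - 1
Range: 29.64.0.1 to 29.71.255.254


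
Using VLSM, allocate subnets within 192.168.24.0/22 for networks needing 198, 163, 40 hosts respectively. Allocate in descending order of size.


198 hosts -> /24 (254 usable): 192.168.24.0/24
163 hosts -> /24 (254 usable): 192.168.25.0/24
40 hosts -> /26 (62 usable): 192.168.26.0/26
Allocation: 192.168.24.0/24 (198 hosts, 254 usable); 192.168.25.0/24 (163 hosts, 254 usable); 192.168.26.0/26 (40 hosts, 62 usable)


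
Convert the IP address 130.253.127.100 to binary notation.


130 = 10000010
253 = 11111101
127 = 01111111
100 = 01100100
Binary: 10000010.11111101.01111111.01100100


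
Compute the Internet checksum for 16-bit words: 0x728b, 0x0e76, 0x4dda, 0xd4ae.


Sum all words (with carry folding):
+ 0x728b = 0x728b
+ 0x0e76 = 0x8101
+ 0x4dda = 0xcedb
+ 0xd4ae = 0xa38a
One's complement: ~0xa38a
Checksum = 0x5c75


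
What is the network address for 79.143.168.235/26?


IP:   01001111.10001111.10101000.11101011
Mask: 11111111.11111111.11111111.11000000
AND operation:
Net:  01001111.10001111.10101000.11000000
Network: 79.143.168.192/26


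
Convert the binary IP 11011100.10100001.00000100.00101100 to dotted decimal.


11011100 = 220
10100001 = 161
00000100 = 4
00101100 = 44
IP: 220.161.4.44


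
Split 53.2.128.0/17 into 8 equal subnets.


New prefix = 17 + 3 = 20
Each subnet has 4096 addresses
  53.2.128.0/20
  53.2.144.0/20
  53.2.160.0/20
  53.2.176.0/20
  53.2.192.0/20
  53.2.208.0/20
  53.2.224.0/20
  53.2.240.0/20
Subnets: 53.2.128.0/20, 53.2.144.0/20, 53.2.160.0/20, 53.2.176.0/20, 53.2.192.0/20, 53.2.208.0/20, 53.2.224.0/20, 53.2.240.0/20


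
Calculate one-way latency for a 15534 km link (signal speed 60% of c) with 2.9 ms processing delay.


Speed = 0.6 * 3e5 km/s = 180000 km/s
Propagation delay = 15534 / 180000 = 0.0863 s = 86.3 ms
Processing delay = 2.9 ms
Total one-way latency = 89.2 ms


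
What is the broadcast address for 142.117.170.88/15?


Network: 142.116.0.0/15
Host bits = 17
Set all host bits to 1:
Broadcast: 142.117.255.255


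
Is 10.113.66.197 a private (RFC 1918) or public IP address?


RFC 1918 private ranges:
  10.0.0.0/8 (10.0.0.0 - 10.255.255.255)
  172.16.0.0/12 (172.16.0.0 - 172.31.255.255)
  192.168.0.0/16 (192.168.0.0 - 192.168.255.255)
Private (in 10.0.0.0/8)


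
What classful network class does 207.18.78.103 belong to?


First octet: 207
Binary: 11001111
110xxxxx -> Class C (192-223)
Class C, default mask 255.255.255.0 (/24)


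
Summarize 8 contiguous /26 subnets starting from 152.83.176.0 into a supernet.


Original prefix: /26
Number of subnets: 8 = 2^3
New prefix = 26 - 3 = 23
Supernet: 152.83.176.0/23


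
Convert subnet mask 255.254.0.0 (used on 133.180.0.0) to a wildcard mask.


Subnet mask: 255.254.0.0
Wildcard = 255.255.255.255 - subnet mask
255 - 255 = 0
255 - 254 = 1
255 - 0 = 255
255 - 0 = 255
Wildcard: 0.1.255.255


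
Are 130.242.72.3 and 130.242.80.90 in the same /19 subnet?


Mask: 255.255.224.0
130.242.72.3 AND mask = 130.242.64.0
130.242.80.90 AND mask = 130.242.64.0
Yes, same subnet (130.242.64.0)


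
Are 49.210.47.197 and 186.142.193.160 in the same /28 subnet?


Mask: 255.255.255.240
49.210.47.197 AND mask = 49.210.47.192
186.142.193.160 AND mask = 186.142.193.160
No, different subnets (49.210.47.192 vs 186.142.193.160)


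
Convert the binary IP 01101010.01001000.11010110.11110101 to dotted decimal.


01101010 = 106
01001000 = 72
11010110 = 214
11110101 = 245
IP: 106.72.214.245


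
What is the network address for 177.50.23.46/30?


IP:   10110001.00110010.00010111.00101110
Mask: 11111111.11111111.11111111.11111100
AND operation:
Net:  10110001.00110010.00010111.00101100
Network: 177.50.23.44/30


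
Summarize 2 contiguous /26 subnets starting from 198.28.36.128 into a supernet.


Original prefix: /26
Number of subnets: 2 = 2^1
New prefix = 26 - 1 = 25
Supernet: 198.28.36.128/25


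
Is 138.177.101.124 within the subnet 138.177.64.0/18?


Subnet network: 138.177.64.0
Test IP AND mask: 138.177.64.0
Yes, 138.177.101.124 is in 138.177.64.0/18


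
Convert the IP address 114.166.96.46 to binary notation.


114 = 01110010
166 = 10100110
96 = 01100000
46 = 00101110
Binary: 01110010.10100110.01100000.00101110


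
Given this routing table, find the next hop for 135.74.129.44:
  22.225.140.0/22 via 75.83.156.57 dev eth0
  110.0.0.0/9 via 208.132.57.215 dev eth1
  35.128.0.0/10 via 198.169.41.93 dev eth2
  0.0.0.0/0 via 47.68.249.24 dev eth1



Longest prefix match for 135.74.129.44:
  /22 22.225.140.0: no
  /9 110.0.0.0: no
  /10 35.128.0.0: no
  /0 0.0.0.0: MATCH
Selected: next-hop 47.68.249.24 via eth1 (matched /0)


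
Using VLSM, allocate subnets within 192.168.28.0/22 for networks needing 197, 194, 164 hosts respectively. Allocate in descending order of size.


197 hosts -> /24 (254 usable): 192.168.28.0/24
194 hosts -> /24 (254 usable): 192.168.29.0/24
164 hosts -> /24 (254 usable): 192.168.30.0/24
Allocation: 192.168.28.0/24 (197 hosts, 254 usable); 192.168.29.0/24 (194 hosts, 254 usable); 192.168.30.0/24 (164 hosts, 254 usable)


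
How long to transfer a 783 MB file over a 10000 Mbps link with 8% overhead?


Effective throughput = 10000 * (1 - 8/100) = 9200 Mbps
File size in Mb = 783 * 8 = 6264 Mb
Time = 6264 / 9200
Time = 0.6809 seconds


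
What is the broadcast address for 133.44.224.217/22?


Network: 133.44.224.0/22
Host bits = 10
Set all host bits to 1:
Broadcast: 133.44.227.255


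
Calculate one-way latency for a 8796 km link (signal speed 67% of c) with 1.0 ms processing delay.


Speed = 0.67 * 3e5 km/s = 201000 km/s
Propagation delay = 8796 / 201000 = 0.0438 s = 43.7612 ms
Processing delay = 1.0 ms
Total one-way latency = 44.7612 ms


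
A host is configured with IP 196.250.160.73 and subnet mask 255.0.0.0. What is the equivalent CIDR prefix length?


Binary: 11111111.00000000.00000000.00000000
Count leading 1s
Prefix: /8


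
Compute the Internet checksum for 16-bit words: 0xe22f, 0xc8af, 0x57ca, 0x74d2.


Sum all words (with carry folding):
+ 0xe22f = 0xe22f
+ 0xc8af = 0xaadf
+ 0x57ca = 0x02aa
+ 0x74d2 = 0x777c
One's complement: ~0x777c
Checksum = 0x8883


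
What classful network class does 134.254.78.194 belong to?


First octet: 134
Binary: 10000110
10xxxxxx -> Class B (128-191)
Class B, default mask 255.255.0.0 (/16)


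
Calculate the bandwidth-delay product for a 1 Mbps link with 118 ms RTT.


BDP = bandwidth * RTT
= 1 Mbps * 118 ms
= 1 * 1e6 * 118 / 1000 bits
= 118000 bits
= 14750 bytes
= 14.4043 KB
BDP = 118000 bits (14750 bytes)


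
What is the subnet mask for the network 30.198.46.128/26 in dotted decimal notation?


/26 means 26 network bits, 6 host bits
Binary: 11111111111111111111111111000000
Mask: 255.255.255.192


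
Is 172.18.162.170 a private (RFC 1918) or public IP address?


RFC 1918 private ranges:
  10.0.0.0/8 (10.0.0.0 - 10.255.255.255)
  172.16.0.0/12 (172.16.0.0 - 172.31.255.255)
  192.168.0.0/16 (192.168.0.0 - 192.168.255.255)
Private (in 172.16.0.0/12)


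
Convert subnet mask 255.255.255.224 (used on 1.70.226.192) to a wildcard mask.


Subnet mask: 255.255.255.224
Wildcard = 255.255.255.255 - subnet mask
255 - 255 = 0
255 - 255 = 0
255 - 255 = 0
255 - 224 = 31
Wildcard: 0.0.0.31


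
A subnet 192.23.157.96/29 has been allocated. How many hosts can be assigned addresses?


Host bits = 32 - 29 = 3
Total addresses = 2^3 = 8
Usable = total - 2 (network and broadcast)
Usable hosts: 6


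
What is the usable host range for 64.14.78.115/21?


Network: 64.14.72.0
Broadcast: 64.14.79.255
First usable = network + 1
Last usable = broadcast - 1
Range: 64.14.72.1 to 64.14.79.254


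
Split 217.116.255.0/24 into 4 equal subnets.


New prefix = 24 + 2 = 26
Each subnet has 64 addresses
  217.116.255.0/26
  217.116.255.64/26
  217.116.255.128/26
  217.116.255.192/26
Subnets: 217.116.255.0/26, 217.116.255.64/26, 217.116.255.128/26, 217.116.255.192/26


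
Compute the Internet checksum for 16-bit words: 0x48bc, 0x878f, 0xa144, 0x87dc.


Sum all words (with carry folding):
+ 0x48bc = 0x48bc
+ 0x878f = 0xd04b
+ 0xa144 = 0x7190
+ 0x87dc = 0xf96c
One's complement: ~0xf96c
Checksum = 0x0693


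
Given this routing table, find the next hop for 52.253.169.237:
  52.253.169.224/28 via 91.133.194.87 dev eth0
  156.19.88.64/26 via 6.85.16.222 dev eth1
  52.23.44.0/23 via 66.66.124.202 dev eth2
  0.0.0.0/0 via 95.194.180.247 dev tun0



Longest prefix match for 52.253.169.237:
  /28 52.253.169.224: MATCH
  /26 156.19.88.64: no
  /23 52.23.44.0: no
  /0 0.0.0.0: MATCH
Selected: next-hop 91.133.194.87 via eth0 (matched /28)


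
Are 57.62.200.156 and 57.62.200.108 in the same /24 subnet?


Mask: 255.255.255.0
57.62.200.156 AND mask = 57.62.200.0
57.62.200.108 AND mask = 57.62.200.0
Yes, same subnet (57.62.200.0)


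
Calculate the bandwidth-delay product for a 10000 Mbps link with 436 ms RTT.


BDP = bandwidth * RTT
= 10000 Mbps * 436 ms
= 10000 * 1e6 * 436 / 1000 bits
= 4360000000 bits
= 545000000 bytes
= 532226.5625 KB
BDP = 4360000000 bits (545000000 bytes)


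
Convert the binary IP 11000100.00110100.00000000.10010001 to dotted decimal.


11000100 = 196
00110100 = 52
00000000 = 0
10010001 = 145
IP: 196.52.0.145


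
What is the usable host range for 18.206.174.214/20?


Network: 18.206.160.0
Broadcast: 18.206.175.255
First usable = network + 1
Last usable = broadcast - 1
Range: 18.206.160.1 to 18.206.175.254


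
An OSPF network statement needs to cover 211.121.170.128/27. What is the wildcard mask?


Subnet mask: 255.255.255.224
Wildcard = 255.255.255.255 - subnet mask
255 - 255 = 0
255 - 255 = 0
255 - 255 = 0
255 - 224 = 31
Wildcard: 0.0.0.31


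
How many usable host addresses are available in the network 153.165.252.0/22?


Host bits = 32 - 22 = 10
Total addresses = 2^10 = 1024
Usable = total - 2 (network and broadcast)
Usable hosts: 1022


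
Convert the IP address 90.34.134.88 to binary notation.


90 = 01011010
34 = 00100010
134 = 10000110
88 = 01011000
Binary: 01011010.00100010.10000110.01011000


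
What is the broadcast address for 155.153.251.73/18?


Network: 155.153.192.0/18
Host bits = 14
Set all host bits to 1:
Broadcast: 155.153.255.255


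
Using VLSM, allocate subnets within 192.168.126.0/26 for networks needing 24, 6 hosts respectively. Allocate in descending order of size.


24 hosts -> /27 (30 usable): 192.168.126.0/27
6 hosts -> /29 (6 usable): 192.168.126.32/29
Allocation: 192.168.126.0/27 (24 hosts, 30 usable); 192.168.126.32/29 (6 hosts, 6 usable)


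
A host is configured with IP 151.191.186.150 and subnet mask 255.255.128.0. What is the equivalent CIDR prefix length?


Binary: 11111111.11111111.10000000.00000000
Count leading 1s
Prefix: /17


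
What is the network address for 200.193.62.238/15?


IP:   11001000.11000001.00111110.11101110
Mask: 11111111.11111110.00000000.00000000
AND operation:
Net:  11001000.11000000.00000000.00000000
Network: 200.192.0.0/15


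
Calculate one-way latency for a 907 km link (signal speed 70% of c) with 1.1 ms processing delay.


Speed = 0.7 * 3e5 km/s = 210000 km/s
Propagation delay = 907 / 210000 = 0.0043 s = 4.319 ms
Processing delay = 1.1 ms
Total one-way latency = 5.419 ms


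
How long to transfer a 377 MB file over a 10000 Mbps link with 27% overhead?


Effective throughput = 10000 * (1 - 27/100) = 7300 Mbps
File size in Mb = 377 * 8 = 3016 Mb
Time = 3016 / 7300
Time = 0.4132 seconds


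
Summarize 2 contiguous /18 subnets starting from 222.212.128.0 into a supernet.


Original prefix: /18
Number of subnets: 2 = 2^1
New prefix = 18 - 1 = 17
Supernet: 222.212.128.0/17


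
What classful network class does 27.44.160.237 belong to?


First octet: 27
Binary: 00011011
0xxxxxxx -> Class A (1-126)
Class A, default mask 255.0.0.0 (/8)


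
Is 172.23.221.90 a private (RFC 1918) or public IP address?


RFC 1918 private ranges:
  10.0.0.0/8 (10.0.0.0 - 10.255.255.255)
  172.16.0.0/12 (172.16.0.0 - 172.31.255.255)
  192.168.0.0/16 (192.168.0.0 - 192.168.255.255)
Private (in 172.16.0.0/12)


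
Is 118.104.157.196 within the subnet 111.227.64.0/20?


Subnet network: 111.227.64.0
Test IP AND mask: 118.104.144.0
No, 118.104.157.196 is not in 111.227.64.0/20


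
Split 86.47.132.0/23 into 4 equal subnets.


New prefix = 23 + 2 = 25
Each subnet has 128 addresses
  86.47.132.0/25
  86.47.132.128/25
  86.47.133.0/25
  86.47.133.128/25
Subnets: 86.47.132.0/25, 86.47.132.128/25, 86.47.133.0/25, 86.47.133.128/25


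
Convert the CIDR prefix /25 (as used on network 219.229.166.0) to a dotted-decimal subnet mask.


/25 means 25 network bits, 7 host bits
Binary: 11111111111111111111111110000000
Mask: 255.255.255.128


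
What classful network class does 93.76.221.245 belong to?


First octet: 93
Binary: 01011101
0xxxxxxx -> Class A (1-126)
Class A, default mask 255.0.0.0 (/8)


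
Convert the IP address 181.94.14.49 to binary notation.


181 = 10110101
94 = 01011110
14 = 00001110
49 = 00110001
Binary: 10110101.01011110.00001110.00110001


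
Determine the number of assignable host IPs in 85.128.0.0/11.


Host bits = 32 - 11 = 21
Total addresses = 2^21 = 2097152
Usable = total - 2 (network and broadcast)
Usable hosts: 2097150


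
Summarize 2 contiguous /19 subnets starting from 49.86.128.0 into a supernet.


Original prefix: /19
Number of subnets: 2 = 2^1
New prefix = 19 - 1 = 18
Supernet: 49.86.128.0/18


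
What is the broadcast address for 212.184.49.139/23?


Network: 212.184.48.0/23
Host bits = 9
Set all host bits to 1:
Broadcast: 212.184.49.255


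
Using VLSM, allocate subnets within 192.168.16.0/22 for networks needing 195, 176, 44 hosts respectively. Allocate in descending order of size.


195 hosts -> /24 (254 usable): 192.168.16.0/24
176 hosts -> /24 (254 usable): 192.168.17.0/24
44 hosts -> /26 (62 usable): 192.168.18.0/26
Allocation: 192.168.16.0/24 (195 hosts, 254 usable); 192.168.17.0/24 (176 hosts, 254 usable); 192.168.18.0/26 (44 hosts, 62 usable)


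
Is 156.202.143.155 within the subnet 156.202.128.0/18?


Subnet network: 156.202.128.0
Test IP AND mask: 156.202.128.0
Yes, 156.202.143.155 is in 156.202.128.0/18


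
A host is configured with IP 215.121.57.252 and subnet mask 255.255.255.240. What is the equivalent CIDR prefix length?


Binary: 11111111.11111111.11111111.11110000
Count leading 1s
Prefix: /28


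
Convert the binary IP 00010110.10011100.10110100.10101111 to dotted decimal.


00010110 = 22
10011100 = 156
10110100 = 180
10101111 = 175
IP: 22.156.180.175


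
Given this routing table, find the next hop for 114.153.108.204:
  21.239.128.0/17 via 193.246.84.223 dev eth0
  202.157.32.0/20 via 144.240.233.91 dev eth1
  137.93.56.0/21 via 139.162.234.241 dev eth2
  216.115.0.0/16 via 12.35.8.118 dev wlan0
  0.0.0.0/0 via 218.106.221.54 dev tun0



Longest prefix match for 114.153.108.204:
  /17 21.239.128.0: no
  /20 202.157.32.0: no
  /21 137.93.56.0: no
  /16 216.115.0.0: no
  /0 0.0.0.0: MATCH
Selected: next-hop 218.106.221.54 via tun0 (matched /0)


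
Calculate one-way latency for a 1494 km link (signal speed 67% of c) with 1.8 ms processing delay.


Speed = 0.67 * 3e5 km/s = 201000 km/s
Propagation delay = 1494 / 201000 = 0.0074 s = 7.4328 ms
Processing delay = 1.8 ms
Total one-way latency = 9.2328 ms


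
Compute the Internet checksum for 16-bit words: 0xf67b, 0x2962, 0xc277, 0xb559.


Sum all words (with carry folding):
+ 0xf67b = 0xf67b
+ 0x2962 = 0x1fde
+ 0xc277 = 0xe255
+ 0xb559 = 0x97af
One's complement: ~0x97af
Checksum = 0x6850


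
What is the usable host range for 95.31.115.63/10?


Network: 95.0.0.0
Broadcast: 95.63.255.255
First usable = network + 1
Last usable = broadcast - 1
Range: 95.0.0.1 to 95.63.255.254


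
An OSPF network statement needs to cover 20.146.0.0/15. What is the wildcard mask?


Subnet mask: 255.254.0.0
Wildcard = 255.255.255.255 - subnet mask
255 - 255 = 0
255 - 254 = 1
255 - 0 = 255
255 - 0 = 255
Wildcard: 0.1.255.255


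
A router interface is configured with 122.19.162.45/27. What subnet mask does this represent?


/27 means 27 network bits, 5 host bits
Binary: 11111111111111111111111111100000
Mask: 255.255.255.224


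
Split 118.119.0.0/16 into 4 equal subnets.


New prefix = 16 + 2 = 18
Each subnet has 16384 addresses
  118.119.0.0/18
  118.119.64.0/18
  118.119.128.0/18
  118.119.192.0/18
Subnets: 118.119.0.0/18, 118.119.64.0/18, 118.119.128.0/18, 118.119.192.0/18


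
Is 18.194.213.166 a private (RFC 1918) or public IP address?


RFC 1918 private ranges:
  10.0.0.0/8 (10.0.0.0 - 10.255.255.255)
  172.16.0.0/12 (172.16.0.0 - 172.31.255.255)
  192.168.0.0/16 (192.168.0.0 - 192.168.255.255)
Public (not in any RFC 1918 range)


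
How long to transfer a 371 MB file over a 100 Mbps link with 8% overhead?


Effective throughput = 100 * (1 - 8/100) = 92 Mbps
File size in Mb = 371 * 8 = 2968 Mb
Time = 2968 / 92
Time = 32.2609 seconds


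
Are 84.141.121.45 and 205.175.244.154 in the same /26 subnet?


Mask: 255.255.255.192
84.141.121.45 AND mask = 84.141.121.0
205.175.244.154 AND mask = 205.175.244.128
No, different subnets (84.141.121.0 vs 205.175.244.128)


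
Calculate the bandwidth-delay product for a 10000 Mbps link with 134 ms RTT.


BDP = bandwidth * RTT
= 10000 Mbps * 134 ms
= 10000 * 1e6 * 134 / 1000 bits
= 1340000000 bits
= 167500000 bytes
= 163574.2188 KB
BDP = 1340000000 bits (167500000 bytes)


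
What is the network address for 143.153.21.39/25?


IP:   10001111.10011001.00010101.00100111
Mask: 11111111.11111111.11111111.10000000
AND operation:
Net:  10001111.10011001.00010101.00000000
Network: 143.153.21.0/25


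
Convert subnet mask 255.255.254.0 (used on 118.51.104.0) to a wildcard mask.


Subnet mask: 255.255.254.0
Wildcard = 255.255.255.255 - subnet mask
255 - 255 = 0
255 - 255 = 0
255 - 254 = 1
255 - 0 = 255
Wildcard: 0.0.1.255


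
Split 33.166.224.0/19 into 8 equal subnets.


New prefix = 19 + 3 = 22
Each subnet has 1024 addresses
  33.166.224.0/22
  33.166.228.0/22
  33.166.232.0/22
  33.166.236.0/22
  33.166.240.0/22
  33.166.244.0/22
  33.166.248.0/22
  33.166.252.0/22
Subnets: 33.166.224.0/22, 33.166.228.0/22, 33.166.232.0/22, 33.166.236.0/22, 33.166.240.0/22, 33.166.244.0/22, 33.166.248.0/22, 33.166.252.0/22


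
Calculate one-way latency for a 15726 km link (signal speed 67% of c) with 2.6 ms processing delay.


Speed = 0.67 * 3e5 km/s = 201000 km/s
Propagation delay = 15726 / 201000 = 0.0782 s = 78.2388 ms
Processing delay = 2.6 ms
Total one-way latency = 80.8388 ms


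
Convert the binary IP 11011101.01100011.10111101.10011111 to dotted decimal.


11011101 = 221
01100011 = 99
10111101 = 189
10011111 = 159
IP: 221.99.189.159


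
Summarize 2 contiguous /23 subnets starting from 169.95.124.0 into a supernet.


Original prefix: /23
Number of subnets: 2 = 2^1
New prefix = 23 - 1 = 22
Supernet: 169.95.124.0/22


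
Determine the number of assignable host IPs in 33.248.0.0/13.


Host bits = 32 - 13 = 19
Total addresses = 2^19 = 524288
Usable = total - 2 (network and broadcast)
Usable hosts: 524286


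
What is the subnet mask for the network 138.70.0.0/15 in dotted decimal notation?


/15 means 15 network bits, 17 host bits
Binary: 11111111111111100000000000000000
Mask: 255.254.0.0


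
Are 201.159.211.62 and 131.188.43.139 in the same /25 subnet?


Mask: 255.255.255.128
201.159.211.62 AND mask = 201.159.211.0
131.188.43.139 AND mask = 131.188.43.128
No, different subnets (201.159.211.0 vs 131.188.43.128)


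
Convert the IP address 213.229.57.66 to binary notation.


213 = 11010101
229 = 11100101
57 = 00111001
66 = 01000010
Binary: 11010101.11100101.00111001.01000010


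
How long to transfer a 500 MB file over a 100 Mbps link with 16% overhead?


Effective throughput = 100 * (1 - 16/100) = 84 Mbps
File size in Mb = 500 * 8 = 4000 Mb
Time = 4000 / 84
Time = 47.619 seconds


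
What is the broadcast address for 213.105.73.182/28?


Network: 213.105.73.176/28
Host bits = 4
Set all host bits to 1:
Broadcast: 213.105.73.191


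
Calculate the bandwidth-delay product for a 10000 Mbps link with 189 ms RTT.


BDP = bandwidth * RTT
= 10000 Mbps * 189 ms
= 10000 * 1e6 * 189 / 1000 bits
= 1890000000 bits
= 236250000 bytes
= 230712.8906 KB
BDP = 1890000000 bits (236250000 bytes)


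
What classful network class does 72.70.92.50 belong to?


First octet: 72
Binary: 01001000
0xxxxxxx -> Class A (1-126)
Class A, default mask 255.0.0.0 (/8)


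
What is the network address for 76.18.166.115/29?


IP:   01001100.00010010.10100110.01110011
Mask: 11111111.11111111.11111111.11111000
AND operation:
Net:  01001100.00010010.10100110.01110000
Network: 76.18.166.112/29


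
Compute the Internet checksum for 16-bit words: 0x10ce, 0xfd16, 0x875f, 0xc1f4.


Sum all words (with carry folding):
+ 0x10ce = 0x10ce
+ 0xfd16 = 0x0de5
+ 0x875f = 0x9544
+ 0xc1f4 = 0x5739
One's complement: ~0x5739
Checksum = 0xa8c6


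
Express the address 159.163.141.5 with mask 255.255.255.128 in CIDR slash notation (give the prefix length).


Binary: 11111111.11111111.11111111.10000000
Count leading 1s
Prefix: /25


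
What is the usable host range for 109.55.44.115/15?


Network: 109.54.0.0
Broadcast: 109.55.255.255
First usable = network + 1
Last usable = broadcast - 1
Range: 109.54.0.1 to 109.55.255.254


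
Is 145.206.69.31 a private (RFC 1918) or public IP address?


RFC 1918 private ranges:
  10.0.0.0/8 (10.0.0.0 - 10.255.255.255)
  172.16.0.0/12 (172.16.0.0 - 172.31.255.255)
  192.168.0.0/16 (192.168.0.0 - 192.168.255.255)
Public (not in any RFC 1918 range)


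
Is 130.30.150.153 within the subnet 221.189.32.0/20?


Subnet network: 221.189.32.0
Test IP AND mask: 130.30.144.0
No, 130.30.150.153 is not in 221.189.32.0/20


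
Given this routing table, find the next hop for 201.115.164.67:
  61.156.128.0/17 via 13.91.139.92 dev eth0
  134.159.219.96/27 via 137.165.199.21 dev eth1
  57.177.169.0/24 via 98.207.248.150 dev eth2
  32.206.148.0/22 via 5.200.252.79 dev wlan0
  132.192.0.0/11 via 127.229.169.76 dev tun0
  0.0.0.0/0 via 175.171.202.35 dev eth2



Longest prefix match for 201.115.164.67:
  /17 61.156.128.0: no
  /27 134.159.219.96: no
  /24 57.177.169.0: no
  /22 32.206.148.0: no
  /11 132.192.0.0: no
  /0 0.0.0.0: MATCH
Selected: next-hop 175.171.202.35 via eth2 (matched /0)


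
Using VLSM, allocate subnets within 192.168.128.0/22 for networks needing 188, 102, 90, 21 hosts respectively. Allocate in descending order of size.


188 hosts -> /24 (254 usable): 192.168.128.0/24
102 hosts -> /25 (126 usable): 192.168.129.0/25
90 hosts -> /25 (126 usable): 192.168.129.128/25
21 hosts -> /27 (30 usable): 192.168.130.0/27
Allocation: 192.168.128.0/24 (188 hosts, 254 usable); 192.168.129.0/25 (102 hosts, 126 usable); 192.168.129.128/25 (90 hosts, 126 usable); 192.168.130.0/27 (21 hosts, 30 usable)


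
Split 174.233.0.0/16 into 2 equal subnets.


New prefix = 16 + 1 = 17
Each subnet has 32768 addresses
  174.233.0.0/17
  174.233.128.0/17
Subnets: 174.233.0.0/17, 174.233.128.0/17


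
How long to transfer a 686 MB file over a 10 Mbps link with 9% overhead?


Effective throughput = 10 * (1 - 9/100) = 9.1 Mbps
File size in Mb = 686 * 8 = 5488 Mb
Time = 5488 / 9.1
Time = 603.0769 seconds


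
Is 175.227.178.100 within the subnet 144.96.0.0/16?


Subnet network: 144.96.0.0
Test IP AND mask: 175.227.0.0
No, 175.227.178.100 is not in 144.96.0.0/16


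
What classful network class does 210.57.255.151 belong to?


First octet: 210
Binary: 11010010
110xxxxx -> Class C (192-223)
Class C, default mask 255.255.255.0 (/24)


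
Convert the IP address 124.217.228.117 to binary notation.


124 = 01111100
217 = 11011001
228 = 11100100
117 = 01110101
Binary: 01111100.11011001.11100100.01110101


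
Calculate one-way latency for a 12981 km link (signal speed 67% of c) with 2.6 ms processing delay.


Speed = 0.67 * 3e5 km/s = 201000 km/s
Propagation delay = 12981 / 201000 = 0.0646 s = 64.5821 ms
Processing delay = 2.6 ms
Total one-way latency = 67.1821 ms


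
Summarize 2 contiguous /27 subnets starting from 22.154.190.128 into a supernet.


Original prefix: /27
Number of subnets: 2 = 2^1
New prefix = 27 - 1 = 26
Supernet: 22.154.190.128/26


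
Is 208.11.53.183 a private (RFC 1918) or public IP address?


RFC 1918 private ranges:
  10.0.0.0/8 (10.0.0.0 - 10.255.255.255)
  172.16.0.0/12 (172.16.0.0 - 172.31.255.255)
  192.168.0.0/16 (192.168.0.0 - 192.168.255.255)
Public (not in any RFC 1918 range)


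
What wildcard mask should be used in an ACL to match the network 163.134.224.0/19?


Subnet mask: 255.255.224.0
Wildcard = 255.255.255.255 - subnet mask
255 - 255 = 0
255 - 255 = 0
255 - 224 = 31
255 - 0 = 255
Wildcard: 0.0.31.255


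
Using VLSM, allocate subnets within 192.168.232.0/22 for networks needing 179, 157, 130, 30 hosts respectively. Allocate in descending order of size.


179 hosts -> /24 (254 usable): 192.168.232.0/24
157 hosts -> /24 (254 usable): 192.168.233.0/24
130 hosts -> /24 (254 usable): 192.168.234.0/24
30 hosts -> /27 (30 usable): 192.168.235.0/27
Allocation: 192.168.232.0/24 (179 hosts, 254 usable); 192.168.233.0/24 (157 hosts, 254 usable); 192.168.234.0/24 (130 hosts, 254 usable); 192.168.235.0/27 (30 hosts, 30 usable)


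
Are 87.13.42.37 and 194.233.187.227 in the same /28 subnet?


Mask: 255.255.255.240
87.13.42.37 AND mask = 87.13.42.32
194.233.187.227 AND mask = 194.233.187.224
No, different subnets (87.13.42.32 vs 194.233.187.224)


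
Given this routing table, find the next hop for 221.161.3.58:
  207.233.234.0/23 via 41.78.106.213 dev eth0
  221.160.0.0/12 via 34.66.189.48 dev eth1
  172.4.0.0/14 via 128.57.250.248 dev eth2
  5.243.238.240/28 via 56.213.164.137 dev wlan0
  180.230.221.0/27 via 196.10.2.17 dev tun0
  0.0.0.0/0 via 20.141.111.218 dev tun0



Longest prefix match for 221.161.3.58:
  /23 207.233.234.0: no
  /12 221.160.0.0: MATCH
  /14 172.4.0.0: no
  /28 5.243.238.240: no
  /27 180.230.221.0: no
  /0 0.0.0.0: MATCH
Selected: next-hop 34.66.189.48 via eth1 (matched /12)


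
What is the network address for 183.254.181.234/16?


IP:   10110111.11111110.10110101.11101010
Mask: 11111111.11111111.00000000.00000000
AND operation:
Net:  10110111.11111110.00000000.00000000
Network: 183.254.0.0/16


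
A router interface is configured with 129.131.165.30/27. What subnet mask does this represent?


/27 means 27 network bits, 5 host bits
Binary: 11111111111111111111111111100000
Mask: 255.255.255.224


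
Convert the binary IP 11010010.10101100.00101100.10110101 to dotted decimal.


11010010 = 210
10101100 = 172
00101100 = 44
10110101 = 181
IP: 210.172.44.181


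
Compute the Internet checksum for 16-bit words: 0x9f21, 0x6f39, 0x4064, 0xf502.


Sum all words (with carry folding):
+ 0x9f21 = 0x9f21
+ 0x6f39 = 0x0e5b
+ 0x4064 = 0x4ebf
+ 0xf502 = 0x43c2
One's complement: ~0x43c2
Checksum = 0xbc3d


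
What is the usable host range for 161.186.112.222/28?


Network: 161.186.112.208
Broadcast: 161.186.112.223
First usable = network + 1
Last usable = broadcast - 1
Range: 161.186.112.209 to 161.186.112.222


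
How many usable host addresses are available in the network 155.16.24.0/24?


Host bits = 32 - 24 = 8
Total addresses = 2^8 = 256
Usable = total - 2 (network and broadcast)
Usable hosts: 254


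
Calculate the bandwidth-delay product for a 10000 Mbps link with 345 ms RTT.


BDP = bandwidth * RTT
= 10000 Mbps * 345 ms
= 10000 * 1e6 * 345 / 1000 bits
= 3450000000 bits
= 431250000 bytes
= 421142.5781 KB
BDP = 3450000000 bits (431250000 bytes)


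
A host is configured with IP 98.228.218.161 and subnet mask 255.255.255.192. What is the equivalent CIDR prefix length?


Binary: 11111111.11111111.11111111.11000000
Count leading 1s
Prefix: /26


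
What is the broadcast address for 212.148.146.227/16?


Network: 212.148.0.0/16
Host bits = 16
Set all host bits to 1:
Broadcast: 212.148.255.255


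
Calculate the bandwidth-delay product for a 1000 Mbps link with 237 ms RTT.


BDP = bandwidth * RTT
= 1000 Mbps * 237 ms
= 1000 * 1e6 * 237 / 1000 bits
= 237000000 bits
= 29625000 bytes
= 28930.6641 KB
BDP = 237000000 bits (29625000 bytes)


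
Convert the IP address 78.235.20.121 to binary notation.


78 = 01001110
235 = 11101011
20 = 00010100
121 = 01111001
Binary: 01001110.11101011.00010100.01111001


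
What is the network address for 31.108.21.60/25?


IP:   00011111.01101100.00010101.00111100
Mask: 11111111.11111111.11111111.10000000
AND operation:
Net:  00011111.01101100.00010101.00000000
Network: 31.108.21.0/25


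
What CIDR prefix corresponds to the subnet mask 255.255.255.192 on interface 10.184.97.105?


Binary: 11111111.11111111.11111111.11000000
Count leading 1s
Prefix: /26


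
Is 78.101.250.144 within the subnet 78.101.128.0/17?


Subnet network: 78.101.128.0
Test IP AND mask: 78.101.128.0
Yes, 78.101.250.144 is in 78.101.128.0/17


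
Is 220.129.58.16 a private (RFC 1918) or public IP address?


RFC 1918 private ranges:
  10.0.0.0/8 (10.0.0.0 - 10.255.255.255)
  172.16.0.0/12 (172.16.0.0 - 172.31.255.255)
  192.168.0.0/16 (192.168.0.0 - 192.168.255.255)
Public (not in any RFC 1918 range)


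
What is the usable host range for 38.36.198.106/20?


Network: 38.36.192.0
Broadcast: 38.36.207.255
First usable = network + 1
Last usable = broadcast - 1
Range: 38.36.192.1 to 38.36.207.254


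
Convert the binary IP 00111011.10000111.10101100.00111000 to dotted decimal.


00111011 = 59
10000111 = 135
10101100 = 172
00111000 = 56
IP: 59.135.172.56


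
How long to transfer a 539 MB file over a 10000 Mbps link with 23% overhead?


Effective throughput = 10000 * (1 - 23/100) = 7700 Mbps
File size in Mb = 539 * 8 = 4312 Mb
Time = 4312 / 7700
Time = 0.56 seconds


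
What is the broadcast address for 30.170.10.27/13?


Network: 30.168.0.0/13
Host bits = 19
Set all host bits to 1:
Broadcast: 30.175.255.255


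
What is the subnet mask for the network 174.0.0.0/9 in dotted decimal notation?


/9 means 9 network bits, 23 host bits
Binary: 11111111100000000000000000000000
Mask: 255.128.0.0


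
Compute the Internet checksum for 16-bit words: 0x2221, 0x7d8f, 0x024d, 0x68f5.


Sum all words (with carry folding):
+ 0x2221 = 0x2221
+ 0x7d8f = 0x9fb0
+ 0x024d = 0xa1fd
+ 0x68f5 = 0x0af3
One's complement: ~0x0af3
Checksum = 0xf50c


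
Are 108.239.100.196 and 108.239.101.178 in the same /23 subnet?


Mask: 255.255.254.0
108.239.100.196 AND mask = 108.239.100.0
108.239.101.178 AND mask = 108.239.100.0
Yes, same subnet (108.239.100.0)


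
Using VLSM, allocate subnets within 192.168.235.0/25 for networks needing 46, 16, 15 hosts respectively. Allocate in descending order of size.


46 hosts -> /26 (62 usable): 192.168.235.0/26
16 hosts -> /27 (30 usable): 192.168.235.64/27
15 hosts -> /27 (30 usable): 192.168.235.96/27
Allocation: 192.168.235.0/26 (46 hosts, 62 usable); 192.168.235.64/27 (16 hosts, 30 usable); 192.168.235.96/27 (15 hosts, 30 usable)


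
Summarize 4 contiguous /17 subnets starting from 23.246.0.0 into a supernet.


Original prefix: /17
Number of subnets: 4 = 2^2
New prefix = 17 - 2 = 15
Supernet: 23.246.0.0/15


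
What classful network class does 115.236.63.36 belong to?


First octet: 115
Binary: 01110011
0xxxxxxx -> Class A (1-126)
Class A, default mask 255.0.0.0 (/8)


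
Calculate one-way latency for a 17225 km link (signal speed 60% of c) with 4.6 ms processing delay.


Speed = 0.6 * 3e5 km/s = 180000 km/s
Propagation delay = 17225 / 180000 = 0.0957 s = 95.6944 ms
Processing delay = 4.6 ms
Total one-way latency = 100.2944 ms


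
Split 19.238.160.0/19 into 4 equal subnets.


New prefix = 19 + 2 = 21
Each subnet has 2048 addresses
  19.238.160.0/21
  19.238.168.0/21
  19.238.176.0/21
  19.238.184.0/21
Subnets: 19.238.160.0/21, 19.238.168.0/21, 19.238.176.0/21, 19.238.184.0/21


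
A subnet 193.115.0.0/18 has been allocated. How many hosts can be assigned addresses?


Host bits = 32 - 18 = 14
Total addresses = 2^14 = 16384
Usable = total - 2 (network and broadcast)
Usable hosts: 16382


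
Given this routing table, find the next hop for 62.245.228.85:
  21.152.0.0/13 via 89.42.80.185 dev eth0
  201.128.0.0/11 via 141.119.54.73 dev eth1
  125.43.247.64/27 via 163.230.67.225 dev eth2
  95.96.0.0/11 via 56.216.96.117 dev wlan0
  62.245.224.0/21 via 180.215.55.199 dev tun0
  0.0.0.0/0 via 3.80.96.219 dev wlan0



Longest prefix match for 62.245.228.85:
  /13 21.152.0.0: no
  /11 201.128.0.0: no
  /27 125.43.247.64: no
  /11 95.96.0.0: no
  /21 62.245.224.0: MATCH
  /0 0.0.0.0: MATCH
Selected: next-hop 180.215.55.199 via tun0 (matched /21)
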